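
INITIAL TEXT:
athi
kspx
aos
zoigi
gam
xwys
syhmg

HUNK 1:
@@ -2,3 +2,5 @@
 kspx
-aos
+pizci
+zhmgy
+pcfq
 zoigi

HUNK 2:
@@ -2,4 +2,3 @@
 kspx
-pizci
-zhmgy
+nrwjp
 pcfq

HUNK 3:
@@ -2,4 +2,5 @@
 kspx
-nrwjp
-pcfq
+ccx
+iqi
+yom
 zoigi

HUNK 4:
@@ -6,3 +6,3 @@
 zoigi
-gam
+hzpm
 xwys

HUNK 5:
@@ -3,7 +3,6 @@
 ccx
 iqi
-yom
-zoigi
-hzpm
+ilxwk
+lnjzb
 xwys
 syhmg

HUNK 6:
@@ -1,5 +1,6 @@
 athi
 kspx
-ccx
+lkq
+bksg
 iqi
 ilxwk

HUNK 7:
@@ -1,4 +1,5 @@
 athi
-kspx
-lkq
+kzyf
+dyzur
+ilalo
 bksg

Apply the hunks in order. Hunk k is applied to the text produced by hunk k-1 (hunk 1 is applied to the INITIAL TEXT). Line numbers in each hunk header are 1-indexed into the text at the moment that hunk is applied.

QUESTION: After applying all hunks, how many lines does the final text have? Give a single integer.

Hunk 1: at line 2 remove [aos] add [pizci,zhmgy,pcfq] -> 9 lines: athi kspx pizci zhmgy pcfq zoigi gam xwys syhmg
Hunk 2: at line 2 remove [pizci,zhmgy] add [nrwjp] -> 8 lines: athi kspx nrwjp pcfq zoigi gam xwys syhmg
Hunk 3: at line 2 remove [nrwjp,pcfq] add [ccx,iqi,yom] -> 9 lines: athi kspx ccx iqi yom zoigi gam xwys syhmg
Hunk 4: at line 6 remove [gam] add [hzpm] -> 9 lines: athi kspx ccx iqi yom zoigi hzpm xwys syhmg
Hunk 5: at line 3 remove [yom,zoigi,hzpm] add [ilxwk,lnjzb] -> 8 lines: athi kspx ccx iqi ilxwk lnjzb xwys syhmg
Hunk 6: at line 1 remove [ccx] add [lkq,bksg] -> 9 lines: athi kspx lkq bksg iqi ilxwk lnjzb xwys syhmg
Hunk 7: at line 1 remove [kspx,lkq] add [kzyf,dyzur,ilalo] -> 10 lines: athi kzyf dyzur ilalo bksg iqi ilxwk lnjzb xwys syhmg
Final line count: 10

Answer: 10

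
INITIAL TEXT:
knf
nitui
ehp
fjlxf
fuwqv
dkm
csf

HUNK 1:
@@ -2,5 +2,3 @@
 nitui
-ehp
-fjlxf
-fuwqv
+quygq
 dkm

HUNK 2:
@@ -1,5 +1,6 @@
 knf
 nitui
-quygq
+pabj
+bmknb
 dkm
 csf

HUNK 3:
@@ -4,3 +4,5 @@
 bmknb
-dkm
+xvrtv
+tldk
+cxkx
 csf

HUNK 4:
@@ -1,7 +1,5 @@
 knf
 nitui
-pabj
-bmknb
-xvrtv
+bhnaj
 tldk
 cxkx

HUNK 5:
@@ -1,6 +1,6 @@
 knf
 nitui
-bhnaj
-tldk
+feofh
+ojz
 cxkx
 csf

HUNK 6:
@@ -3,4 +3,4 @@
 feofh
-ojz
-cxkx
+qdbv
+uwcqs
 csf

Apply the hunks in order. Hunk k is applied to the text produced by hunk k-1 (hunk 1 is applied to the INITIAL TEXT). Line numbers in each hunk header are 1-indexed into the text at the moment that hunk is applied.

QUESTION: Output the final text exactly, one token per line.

Answer: knf
nitui
feofh
qdbv
uwcqs
csf

Derivation:
Hunk 1: at line 2 remove [ehp,fjlxf,fuwqv] add [quygq] -> 5 lines: knf nitui quygq dkm csf
Hunk 2: at line 1 remove [quygq] add [pabj,bmknb] -> 6 lines: knf nitui pabj bmknb dkm csf
Hunk 3: at line 4 remove [dkm] add [xvrtv,tldk,cxkx] -> 8 lines: knf nitui pabj bmknb xvrtv tldk cxkx csf
Hunk 4: at line 1 remove [pabj,bmknb,xvrtv] add [bhnaj] -> 6 lines: knf nitui bhnaj tldk cxkx csf
Hunk 5: at line 1 remove [bhnaj,tldk] add [feofh,ojz] -> 6 lines: knf nitui feofh ojz cxkx csf
Hunk 6: at line 3 remove [ojz,cxkx] add [qdbv,uwcqs] -> 6 lines: knf nitui feofh qdbv uwcqs csf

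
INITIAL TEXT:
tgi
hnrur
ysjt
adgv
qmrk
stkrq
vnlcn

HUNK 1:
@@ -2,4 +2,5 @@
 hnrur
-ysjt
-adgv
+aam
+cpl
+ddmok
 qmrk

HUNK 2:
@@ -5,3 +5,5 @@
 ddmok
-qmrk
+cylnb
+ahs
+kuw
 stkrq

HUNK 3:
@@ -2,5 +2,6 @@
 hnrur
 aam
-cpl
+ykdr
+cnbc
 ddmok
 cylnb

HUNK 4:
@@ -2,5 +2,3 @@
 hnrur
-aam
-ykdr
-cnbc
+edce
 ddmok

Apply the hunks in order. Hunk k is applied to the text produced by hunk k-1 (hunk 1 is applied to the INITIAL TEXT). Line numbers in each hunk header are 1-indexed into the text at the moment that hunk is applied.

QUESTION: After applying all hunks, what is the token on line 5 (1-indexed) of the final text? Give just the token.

Answer: cylnb

Derivation:
Hunk 1: at line 2 remove [ysjt,adgv] add [aam,cpl,ddmok] -> 8 lines: tgi hnrur aam cpl ddmok qmrk stkrq vnlcn
Hunk 2: at line 5 remove [qmrk] add [cylnb,ahs,kuw] -> 10 lines: tgi hnrur aam cpl ddmok cylnb ahs kuw stkrq vnlcn
Hunk 3: at line 2 remove [cpl] add [ykdr,cnbc] -> 11 lines: tgi hnrur aam ykdr cnbc ddmok cylnb ahs kuw stkrq vnlcn
Hunk 4: at line 2 remove [aam,ykdr,cnbc] add [edce] -> 9 lines: tgi hnrur edce ddmok cylnb ahs kuw stkrq vnlcn
Final line 5: cylnb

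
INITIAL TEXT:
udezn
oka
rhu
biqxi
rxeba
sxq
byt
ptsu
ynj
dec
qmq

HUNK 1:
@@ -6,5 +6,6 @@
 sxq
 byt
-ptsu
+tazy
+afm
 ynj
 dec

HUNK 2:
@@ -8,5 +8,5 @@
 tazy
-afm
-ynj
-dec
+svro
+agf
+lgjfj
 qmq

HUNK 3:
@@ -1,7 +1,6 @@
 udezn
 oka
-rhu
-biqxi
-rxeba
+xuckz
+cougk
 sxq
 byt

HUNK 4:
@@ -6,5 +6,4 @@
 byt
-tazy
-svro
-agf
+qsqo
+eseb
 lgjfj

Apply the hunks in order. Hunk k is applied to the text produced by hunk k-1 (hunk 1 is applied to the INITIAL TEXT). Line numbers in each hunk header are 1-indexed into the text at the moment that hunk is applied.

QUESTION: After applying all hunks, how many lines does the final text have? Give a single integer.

Hunk 1: at line 6 remove [ptsu] add [tazy,afm] -> 12 lines: udezn oka rhu biqxi rxeba sxq byt tazy afm ynj dec qmq
Hunk 2: at line 8 remove [afm,ynj,dec] add [svro,agf,lgjfj] -> 12 lines: udezn oka rhu biqxi rxeba sxq byt tazy svro agf lgjfj qmq
Hunk 3: at line 1 remove [rhu,biqxi,rxeba] add [xuckz,cougk] -> 11 lines: udezn oka xuckz cougk sxq byt tazy svro agf lgjfj qmq
Hunk 4: at line 6 remove [tazy,svro,agf] add [qsqo,eseb] -> 10 lines: udezn oka xuckz cougk sxq byt qsqo eseb lgjfj qmq
Final line count: 10

Answer: 10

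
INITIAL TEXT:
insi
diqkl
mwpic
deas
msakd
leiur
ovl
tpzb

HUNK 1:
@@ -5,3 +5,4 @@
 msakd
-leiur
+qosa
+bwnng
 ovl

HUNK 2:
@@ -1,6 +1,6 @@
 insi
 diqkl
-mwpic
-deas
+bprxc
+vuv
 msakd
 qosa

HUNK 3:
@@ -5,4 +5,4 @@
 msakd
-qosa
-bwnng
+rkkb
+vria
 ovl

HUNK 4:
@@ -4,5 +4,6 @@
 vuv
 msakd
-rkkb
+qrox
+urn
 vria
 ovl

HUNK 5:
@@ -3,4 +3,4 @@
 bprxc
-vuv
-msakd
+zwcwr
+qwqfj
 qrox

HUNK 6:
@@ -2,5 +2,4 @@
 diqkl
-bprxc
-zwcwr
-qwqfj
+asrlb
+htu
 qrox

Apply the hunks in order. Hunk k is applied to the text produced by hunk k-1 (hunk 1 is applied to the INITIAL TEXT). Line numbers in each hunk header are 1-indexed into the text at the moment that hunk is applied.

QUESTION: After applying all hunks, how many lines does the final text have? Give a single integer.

Hunk 1: at line 5 remove [leiur] add [qosa,bwnng] -> 9 lines: insi diqkl mwpic deas msakd qosa bwnng ovl tpzb
Hunk 2: at line 1 remove [mwpic,deas] add [bprxc,vuv] -> 9 lines: insi diqkl bprxc vuv msakd qosa bwnng ovl tpzb
Hunk 3: at line 5 remove [qosa,bwnng] add [rkkb,vria] -> 9 lines: insi diqkl bprxc vuv msakd rkkb vria ovl tpzb
Hunk 4: at line 4 remove [rkkb] add [qrox,urn] -> 10 lines: insi diqkl bprxc vuv msakd qrox urn vria ovl tpzb
Hunk 5: at line 3 remove [vuv,msakd] add [zwcwr,qwqfj] -> 10 lines: insi diqkl bprxc zwcwr qwqfj qrox urn vria ovl tpzb
Hunk 6: at line 2 remove [bprxc,zwcwr,qwqfj] add [asrlb,htu] -> 9 lines: insi diqkl asrlb htu qrox urn vria ovl tpzb
Final line count: 9

Answer: 9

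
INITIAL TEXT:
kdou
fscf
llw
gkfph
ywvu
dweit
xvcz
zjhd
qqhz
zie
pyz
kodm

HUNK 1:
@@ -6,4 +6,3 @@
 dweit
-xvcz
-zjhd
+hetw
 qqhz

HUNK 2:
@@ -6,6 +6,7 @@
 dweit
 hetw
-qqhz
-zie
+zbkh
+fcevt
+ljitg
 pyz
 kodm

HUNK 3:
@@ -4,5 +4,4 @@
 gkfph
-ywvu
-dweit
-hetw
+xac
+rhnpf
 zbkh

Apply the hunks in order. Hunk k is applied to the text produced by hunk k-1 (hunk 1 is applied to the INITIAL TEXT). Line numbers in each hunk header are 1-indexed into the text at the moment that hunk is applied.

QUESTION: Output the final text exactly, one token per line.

Hunk 1: at line 6 remove [xvcz,zjhd] add [hetw] -> 11 lines: kdou fscf llw gkfph ywvu dweit hetw qqhz zie pyz kodm
Hunk 2: at line 6 remove [qqhz,zie] add [zbkh,fcevt,ljitg] -> 12 lines: kdou fscf llw gkfph ywvu dweit hetw zbkh fcevt ljitg pyz kodm
Hunk 3: at line 4 remove [ywvu,dweit,hetw] add [xac,rhnpf] -> 11 lines: kdou fscf llw gkfph xac rhnpf zbkh fcevt ljitg pyz kodm

Answer: kdou
fscf
llw
gkfph
xac
rhnpf
zbkh
fcevt
ljitg
pyz
kodm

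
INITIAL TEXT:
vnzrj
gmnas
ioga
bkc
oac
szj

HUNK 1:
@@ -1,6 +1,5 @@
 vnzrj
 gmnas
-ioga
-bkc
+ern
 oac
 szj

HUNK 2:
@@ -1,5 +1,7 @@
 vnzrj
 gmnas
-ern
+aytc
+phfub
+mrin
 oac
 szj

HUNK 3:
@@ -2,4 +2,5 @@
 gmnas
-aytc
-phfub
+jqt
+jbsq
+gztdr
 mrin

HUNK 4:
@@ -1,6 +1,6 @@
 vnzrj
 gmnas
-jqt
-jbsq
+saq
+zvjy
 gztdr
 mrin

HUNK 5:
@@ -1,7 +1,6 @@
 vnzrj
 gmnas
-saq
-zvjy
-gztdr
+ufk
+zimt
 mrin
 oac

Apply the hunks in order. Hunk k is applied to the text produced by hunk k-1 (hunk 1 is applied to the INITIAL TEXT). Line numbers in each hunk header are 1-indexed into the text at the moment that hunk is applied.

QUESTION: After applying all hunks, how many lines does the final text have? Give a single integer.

Answer: 7

Derivation:
Hunk 1: at line 1 remove [ioga,bkc] add [ern] -> 5 lines: vnzrj gmnas ern oac szj
Hunk 2: at line 1 remove [ern] add [aytc,phfub,mrin] -> 7 lines: vnzrj gmnas aytc phfub mrin oac szj
Hunk 3: at line 2 remove [aytc,phfub] add [jqt,jbsq,gztdr] -> 8 lines: vnzrj gmnas jqt jbsq gztdr mrin oac szj
Hunk 4: at line 1 remove [jqt,jbsq] add [saq,zvjy] -> 8 lines: vnzrj gmnas saq zvjy gztdr mrin oac szj
Hunk 5: at line 1 remove [saq,zvjy,gztdr] add [ufk,zimt] -> 7 lines: vnzrj gmnas ufk zimt mrin oac szj
Final line count: 7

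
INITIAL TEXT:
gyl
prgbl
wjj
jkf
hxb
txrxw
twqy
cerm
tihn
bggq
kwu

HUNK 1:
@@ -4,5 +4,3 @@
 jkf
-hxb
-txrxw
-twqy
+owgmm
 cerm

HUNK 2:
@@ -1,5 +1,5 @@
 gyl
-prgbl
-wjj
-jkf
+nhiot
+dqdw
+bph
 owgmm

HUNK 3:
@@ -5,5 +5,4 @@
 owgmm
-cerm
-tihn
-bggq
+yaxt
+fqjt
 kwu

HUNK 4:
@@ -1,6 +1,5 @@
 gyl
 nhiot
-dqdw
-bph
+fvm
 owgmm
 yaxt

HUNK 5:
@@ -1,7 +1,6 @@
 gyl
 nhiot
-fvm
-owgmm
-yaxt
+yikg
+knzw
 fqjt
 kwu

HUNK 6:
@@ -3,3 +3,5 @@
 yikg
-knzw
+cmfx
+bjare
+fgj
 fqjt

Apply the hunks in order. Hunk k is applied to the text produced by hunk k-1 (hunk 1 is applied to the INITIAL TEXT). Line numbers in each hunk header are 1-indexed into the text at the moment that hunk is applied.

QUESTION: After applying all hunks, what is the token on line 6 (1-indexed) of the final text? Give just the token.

Hunk 1: at line 4 remove [hxb,txrxw,twqy] add [owgmm] -> 9 lines: gyl prgbl wjj jkf owgmm cerm tihn bggq kwu
Hunk 2: at line 1 remove [prgbl,wjj,jkf] add [nhiot,dqdw,bph] -> 9 lines: gyl nhiot dqdw bph owgmm cerm tihn bggq kwu
Hunk 3: at line 5 remove [cerm,tihn,bggq] add [yaxt,fqjt] -> 8 lines: gyl nhiot dqdw bph owgmm yaxt fqjt kwu
Hunk 4: at line 1 remove [dqdw,bph] add [fvm] -> 7 lines: gyl nhiot fvm owgmm yaxt fqjt kwu
Hunk 5: at line 1 remove [fvm,owgmm,yaxt] add [yikg,knzw] -> 6 lines: gyl nhiot yikg knzw fqjt kwu
Hunk 6: at line 3 remove [knzw] add [cmfx,bjare,fgj] -> 8 lines: gyl nhiot yikg cmfx bjare fgj fqjt kwu
Final line 6: fgj

Answer: fgj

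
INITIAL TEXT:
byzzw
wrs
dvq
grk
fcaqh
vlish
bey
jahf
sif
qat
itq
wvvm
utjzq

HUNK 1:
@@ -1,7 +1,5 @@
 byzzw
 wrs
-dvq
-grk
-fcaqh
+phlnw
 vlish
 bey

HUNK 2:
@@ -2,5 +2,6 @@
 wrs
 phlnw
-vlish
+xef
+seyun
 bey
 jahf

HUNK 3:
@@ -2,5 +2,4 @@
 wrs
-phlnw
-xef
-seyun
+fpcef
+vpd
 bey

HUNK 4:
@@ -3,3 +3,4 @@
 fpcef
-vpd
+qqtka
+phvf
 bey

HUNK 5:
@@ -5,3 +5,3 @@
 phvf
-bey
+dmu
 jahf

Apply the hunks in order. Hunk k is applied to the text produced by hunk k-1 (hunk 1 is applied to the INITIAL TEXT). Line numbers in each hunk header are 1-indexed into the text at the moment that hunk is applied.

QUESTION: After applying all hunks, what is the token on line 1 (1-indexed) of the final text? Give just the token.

Hunk 1: at line 1 remove [dvq,grk,fcaqh] add [phlnw] -> 11 lines: byzzw wrs phlnw vlish bey jahf sif qat itq wvvm utjzq
Hunk 2: at line 2 remove [vlish] add [xef,seyun] -> 12 lines: byzzw wrs phlnw xef seyun bey jahf sif qat itq wvvm utjzq
Hunk 3: at line 2 remove [phlnw,xef,seyun] add [fpcef,vpd] -> 11 lines: byzzw wrs fpcef vpd bey jahf sif qat itq wvvm utjzq
Hunk 4: at line 3 remove [vpd] add [qqtka,phvf] -> 12 lines: byzzw wrs fpcef qqtka phvf bey jahf sif qat itq wvvm utjzq
Hunk 5: at line 5 remove [bey] add [dmu] -> 12 lines: byzzw wrs fpcef qqtka phvf dmu jahf sif qat itq wvvm utjzq
Final line 1: byzzw

Answer: byzzw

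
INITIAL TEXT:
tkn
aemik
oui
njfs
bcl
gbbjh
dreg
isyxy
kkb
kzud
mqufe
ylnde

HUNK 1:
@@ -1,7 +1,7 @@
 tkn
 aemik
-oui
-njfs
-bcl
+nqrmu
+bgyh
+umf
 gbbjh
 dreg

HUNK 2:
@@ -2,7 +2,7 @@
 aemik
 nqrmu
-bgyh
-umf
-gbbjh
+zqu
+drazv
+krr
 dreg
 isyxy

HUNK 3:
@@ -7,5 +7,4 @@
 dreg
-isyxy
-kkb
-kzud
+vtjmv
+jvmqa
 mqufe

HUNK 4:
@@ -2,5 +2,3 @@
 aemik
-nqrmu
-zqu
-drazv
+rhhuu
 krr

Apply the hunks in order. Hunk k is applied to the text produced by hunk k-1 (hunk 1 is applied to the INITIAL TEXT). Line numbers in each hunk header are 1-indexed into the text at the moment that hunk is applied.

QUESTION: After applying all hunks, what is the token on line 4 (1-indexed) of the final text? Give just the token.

Hunk 1: at line 1 remove [oui,njfs,bcl] add [nqrmu,bgyh,umf] -> 12 lines: tkn aemik nqrmu bgyh umf gbbjh dreg isyxy kkb kzud mqufe ylnde
Hunk 2: at line 2 remove [bgyh,umf,gbbjh] add [zqu,drazv,krr] -> 12 lines: tkn aemik nqrmu zqu drazv krr dreg isyxy kkb kzud mqufe ylnde
Hunk 3: at line 7 remove [isyxy,kkb,kzud] add [vtjmv,jvmqa] -> 11 lines: tkn aemik nqrmu zqu drazv krr dreg vtjmv jvmqa mqufe ylnde
Hunk 4: at line 2 remove [nqrmu,zqu,drazv] add [rhhuu] -> 9 lines: tkn aemik rhhuu krr dreg vtjmv jvmqa mqufe ylnde
Final line 4: krr

Answer: krr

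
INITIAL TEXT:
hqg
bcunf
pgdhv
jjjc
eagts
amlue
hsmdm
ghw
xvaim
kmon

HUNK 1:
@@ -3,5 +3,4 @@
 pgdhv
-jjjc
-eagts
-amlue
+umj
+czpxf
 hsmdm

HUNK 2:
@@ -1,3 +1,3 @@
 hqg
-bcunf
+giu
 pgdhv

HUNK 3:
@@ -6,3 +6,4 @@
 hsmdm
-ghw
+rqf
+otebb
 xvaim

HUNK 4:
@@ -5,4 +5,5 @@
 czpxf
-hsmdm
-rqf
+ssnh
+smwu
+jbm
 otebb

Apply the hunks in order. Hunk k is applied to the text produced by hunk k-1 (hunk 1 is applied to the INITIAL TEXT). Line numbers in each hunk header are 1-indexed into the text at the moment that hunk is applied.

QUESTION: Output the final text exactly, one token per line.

Answer: hqg
giu
pgdhv
umj
czpxf
ssnh
smwu
jbm
otebb
xvaim
kmon

Derivation:
Hunk 1: at line 3 remove [jjjc,eagts,amlue] add [umj,czpxf] -> 9 lines: hqg bcunf pgdhv umj czpxf hsmdm ghw xvaim kmon
Hunk 2: at line 1 remove [bcunf] add [giu] -> 9 lines: hqg giu pgdhv umj czpxf hsmdm ghw xvaim kmon
Hunk 3: at line 6 remove [ghw] add [rqf,otebb] -> 10 lines: hqg giu pgdhv umj czpxf hsmdm rqf otebb xvaim kmon
Hunk 4: at line 5 remove [hsmdm,rqf] add [ssnh,smwu,jbm] -> 11 lines: hqg giu pgdhv umj czpxf ssnh smwu jbm otebb xvaim kmon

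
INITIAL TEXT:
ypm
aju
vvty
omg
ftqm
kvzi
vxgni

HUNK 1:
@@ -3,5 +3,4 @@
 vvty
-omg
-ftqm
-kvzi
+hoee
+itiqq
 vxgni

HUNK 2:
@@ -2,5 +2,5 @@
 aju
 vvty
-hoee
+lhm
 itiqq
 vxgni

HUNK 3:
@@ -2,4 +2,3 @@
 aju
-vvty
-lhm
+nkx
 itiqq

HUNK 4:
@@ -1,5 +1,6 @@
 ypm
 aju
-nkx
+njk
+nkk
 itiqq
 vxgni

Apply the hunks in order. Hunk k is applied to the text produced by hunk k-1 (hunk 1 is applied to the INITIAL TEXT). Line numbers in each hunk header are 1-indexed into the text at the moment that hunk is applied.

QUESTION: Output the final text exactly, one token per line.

Answer: ypm
aju
njk
nkk
itiqq
vxgni

Derivation:
Hunk 1: at line 3 remove [omg,ftqm,kvzi] add [hoee,itiqq] -> 6 lines: ypm aju vvty hoee itiqq vxgni
Hunk 2: at line 2 remove [hoee] add [lhm] -> 6 lines: ypm aju vvty lhm itiqq vxgni
Hunk 3: at line 2 remove [vvty,lhm] add [nkx] -> 5 lines: ypm aju nkx itiqq vxgni
Hunk 4: at line 1 remove [nkx] add [njk,nkk] -> 6 lines: ypm aju njk nkk itiqq vxgni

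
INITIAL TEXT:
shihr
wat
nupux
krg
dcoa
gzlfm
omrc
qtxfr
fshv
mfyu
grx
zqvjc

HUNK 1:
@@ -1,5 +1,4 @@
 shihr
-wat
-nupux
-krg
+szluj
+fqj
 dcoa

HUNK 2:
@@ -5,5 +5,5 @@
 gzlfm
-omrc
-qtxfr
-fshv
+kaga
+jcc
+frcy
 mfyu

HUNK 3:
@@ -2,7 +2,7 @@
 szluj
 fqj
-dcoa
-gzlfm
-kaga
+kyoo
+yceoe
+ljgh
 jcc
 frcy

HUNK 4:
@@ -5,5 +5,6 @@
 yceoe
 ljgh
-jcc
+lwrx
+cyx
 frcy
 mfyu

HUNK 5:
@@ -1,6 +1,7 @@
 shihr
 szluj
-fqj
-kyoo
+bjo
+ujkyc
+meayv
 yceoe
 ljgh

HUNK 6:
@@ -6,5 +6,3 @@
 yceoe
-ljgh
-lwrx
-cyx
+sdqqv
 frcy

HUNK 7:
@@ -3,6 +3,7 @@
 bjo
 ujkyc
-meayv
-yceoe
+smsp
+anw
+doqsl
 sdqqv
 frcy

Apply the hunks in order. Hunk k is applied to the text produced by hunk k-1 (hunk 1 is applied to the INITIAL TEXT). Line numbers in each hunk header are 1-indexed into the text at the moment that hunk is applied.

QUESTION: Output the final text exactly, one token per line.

Hunk 1: at line 1 remove [wat,nupux,krg] add [szluj,fqj] -> 11 lines: shihr szluj fqj dcoa gzlfm omrc qtxfr fshv mfyu grx zqvjc
Hunk 2: at line 5 remove [omrc,qtxfr,fshv] add [kaga,jcc,frcy] -> 11 lines: shihr szluj fqj dcoa gzlfm kaga jcc frcy mfyu grx zqvjc
Hunk 3: at line 2 remove [dcoa,gzlfm,kaga] add [kyoo,yceoe,ljgh] -> 11 lines: shihr szluj fqj kyoo yceoe ljgh jcc frcy mfyu grx zqvjc
Hunk 4: at line 5 remove [jcc] add [lwrx,cyx] -> 12 lines: shihr szluj fqj kyoo yceoe ljgh lwrx cyx frcy mfyu grx zqvjc
Hunk 5: at line 1 remove [fqj,kyoo] add [bjo,ujkyc,meayv] -> 13 lines: shihr szluj bjo ujkyc meayv yceoe ljgh lwrx cyx frcy mfyu grx zqvjc
Hunk 6: at line 6 remove [ljgh,lwrx,cyx] add [sdqqv] -> 11 lines: shihr szluj bjo ujkyc meayv yceoe sdqqv frcy mfyu grx zqvjc
Hunk 7: at line 3 remove [meayv,yceoe] add [smsp,anw,doqsl] -> 12 lines: shihr szluj bjo ujkyc smsp anw doqsl sdqqv frcy mfyu grx zqvjc

Answer: shihr
szluj
bjo
ujkyc
smsp
anw
doqsl
sdqqv
frcy
mfyu
grx
zqvjc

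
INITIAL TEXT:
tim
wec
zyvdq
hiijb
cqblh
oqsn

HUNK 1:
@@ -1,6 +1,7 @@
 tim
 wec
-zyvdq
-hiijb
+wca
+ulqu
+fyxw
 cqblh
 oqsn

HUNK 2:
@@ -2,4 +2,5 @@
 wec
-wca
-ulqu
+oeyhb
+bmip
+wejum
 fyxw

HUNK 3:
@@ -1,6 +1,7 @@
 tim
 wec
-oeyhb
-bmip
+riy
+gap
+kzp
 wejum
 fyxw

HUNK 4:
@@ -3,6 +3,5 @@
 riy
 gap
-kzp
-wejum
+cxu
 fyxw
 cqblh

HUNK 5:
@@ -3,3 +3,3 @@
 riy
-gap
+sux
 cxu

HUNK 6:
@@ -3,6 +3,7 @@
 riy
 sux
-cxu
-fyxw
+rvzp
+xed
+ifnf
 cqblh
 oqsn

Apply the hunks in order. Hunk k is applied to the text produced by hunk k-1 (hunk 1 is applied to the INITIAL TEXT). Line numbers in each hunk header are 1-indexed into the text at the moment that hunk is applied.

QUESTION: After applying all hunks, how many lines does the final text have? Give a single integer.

Hunk 1: at line 1 remove [zyvdq,hiijb] add [wca,ulqu,fyxw] -> 7 lines: tim wec wca ulqu fyxw cqblh oqsn
Hunk 2: at line 2 remove [wca,ulqu] add [oeyhb,bmip,wejum] -> 8 lines: tim wec oeyhb bmip wejum fyxw cqblh oqsn
Hunk 3: at line 1 remove [oeyhb,bmip] add [riy,gap,kzp] -> 9 lines: tim wec riy gap kzp wejum fyxw cqblh oqsn
Hunk 4: at line 3 remove [kzp,wejum] add [cxu] -> 8 lines: tim wec riy gap cxu fyxw cqblh oqsn
Hunk 5: at line 3 remove [gap] add [sux] -> 8 lines: tim wec riy sux cxu fyxw cqblh oqsn
Hunk 6: at line 3 remove [cxu,fyxw] add [rvzp,xed,ifnf] -> 9 lines: tim wec riy sux rvzp xed ifnf cqblh oqsn
Final line count: 9

Answer: 9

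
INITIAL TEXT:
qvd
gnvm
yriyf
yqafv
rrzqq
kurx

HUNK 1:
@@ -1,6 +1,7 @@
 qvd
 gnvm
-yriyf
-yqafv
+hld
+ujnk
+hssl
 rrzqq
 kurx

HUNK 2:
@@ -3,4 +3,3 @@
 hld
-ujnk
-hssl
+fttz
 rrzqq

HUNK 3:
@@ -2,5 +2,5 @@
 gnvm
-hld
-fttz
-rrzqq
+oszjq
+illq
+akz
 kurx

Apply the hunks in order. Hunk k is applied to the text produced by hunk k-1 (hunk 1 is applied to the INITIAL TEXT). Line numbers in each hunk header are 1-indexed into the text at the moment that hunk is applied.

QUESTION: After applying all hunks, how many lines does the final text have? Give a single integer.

Answer: 6

Derivation:
Hunk 1: at line 1 remove [yriyf,yqafv] add [hld,ujnk,hssl] -> 7 lines: qvd gnvm hld ujnk hssl rrzqq kurx
Hunk 2: at line 3 remove [ujnk,hssl] add [fttz] -> 6 lines: qvd gnvm hld fttz rrzqq kurx
Hunk 3: at line 2 remove [hld,fttz,rrzqq] add [oszjq,illq,akz] -> 6 lines: qvd gnvm oszjq illq akz kurx
Final line count: 6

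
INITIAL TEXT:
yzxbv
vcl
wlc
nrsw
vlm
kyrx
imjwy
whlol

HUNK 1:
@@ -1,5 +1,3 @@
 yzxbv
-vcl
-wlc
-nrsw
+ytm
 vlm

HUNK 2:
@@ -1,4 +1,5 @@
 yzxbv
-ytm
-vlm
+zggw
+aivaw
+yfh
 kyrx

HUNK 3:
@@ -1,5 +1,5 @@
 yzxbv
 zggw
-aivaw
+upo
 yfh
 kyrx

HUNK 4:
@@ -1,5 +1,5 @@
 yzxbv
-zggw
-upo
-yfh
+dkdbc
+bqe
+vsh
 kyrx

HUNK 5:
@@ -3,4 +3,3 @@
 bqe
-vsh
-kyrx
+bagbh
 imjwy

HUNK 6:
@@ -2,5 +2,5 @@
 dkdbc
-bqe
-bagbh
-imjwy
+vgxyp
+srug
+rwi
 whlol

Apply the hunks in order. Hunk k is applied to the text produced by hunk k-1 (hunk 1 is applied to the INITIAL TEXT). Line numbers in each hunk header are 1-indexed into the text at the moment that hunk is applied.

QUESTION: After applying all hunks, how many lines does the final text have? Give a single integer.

Answer: 6

Derivation:
Hunk 1: at line 1 remove [vcl,wlc,nrsw] add [ytm] -> 6 lines: yzxbv ytm vlm kyrx imjwy whlol
Hunk 2: at line 1 remove [ytm,vlm] add [zggw,aivaw,yfh] -> 7 lines: yzxbv zggw aivaw yfh kyrx imjwy whlol
Hunk 3: at line 1 remove [aivaw] add [upo] -> 7 lines: yzxbv zggw upo yfh kyrx imjwy whlol
Hunk 4: at line 1 remove [zggw,upo,yfh] add [dkdbc,bqe,vsh] -> 7 lines: yzxbv dkdbc bqe vsh kyrx imjwy whlol
Hunk 5: at line 3 remove [vsh,kyrx] add [bagbh] -> 6 lines: yzxbv dkdbc bqe bagbh imjwy whlol
Hunk 6: at line 2 remove [bqe,bagbh,imjwy] add [vgxyp,srug,rwi] -> 6 lines: yzxbv dkdbc vgxyp srug rwi whlol
Final line count: 6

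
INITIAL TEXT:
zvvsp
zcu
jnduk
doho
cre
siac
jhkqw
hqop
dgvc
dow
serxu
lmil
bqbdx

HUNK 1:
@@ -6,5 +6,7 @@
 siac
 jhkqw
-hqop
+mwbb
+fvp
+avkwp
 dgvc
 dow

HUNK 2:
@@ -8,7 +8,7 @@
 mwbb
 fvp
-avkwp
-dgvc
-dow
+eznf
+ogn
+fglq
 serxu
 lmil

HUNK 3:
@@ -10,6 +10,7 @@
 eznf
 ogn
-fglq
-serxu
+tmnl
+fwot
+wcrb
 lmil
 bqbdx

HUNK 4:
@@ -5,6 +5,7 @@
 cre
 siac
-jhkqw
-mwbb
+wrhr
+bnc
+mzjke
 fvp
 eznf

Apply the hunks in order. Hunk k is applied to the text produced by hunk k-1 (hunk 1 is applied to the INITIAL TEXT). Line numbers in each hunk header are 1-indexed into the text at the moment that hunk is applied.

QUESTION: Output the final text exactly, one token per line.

Hunk 1: at line 6 remove [hqop] add [mwbb,fvp,avkwp] -> 15 lines: zvvsp zcu jnduk doho cre siac jhkqw mwbb fvp avkwp dgvc dow serxu lmil bqbdx
Hunk 2: at line 8 remove [avkwp,dgvc,dow] add [eznf,ogn,fglq] -> 15 lines: zvvsp zcu jnduk doho cre siac jhkqw mwbb fvp eznf ogn fglq serxu lmil bqbdx
Hunk 3: at line 10 remove [fglq,serxu] add [tmnl,fwot,wcrb] -> 16 lines: zvvsp zcu jnduk doho cre siac jhkqw mwbb fvp eznf ogn tmnl fwot wcrb lmil bqbdx
Hunk 4: at line 5 remove [jhkqw,mwbb] add [wrhr,bnc,mzjke] -> 17 lines: zvvsp zcu jnduk doho cre siac wrhr bnc mzjke fvp eznf ogn tmnl fwot wcrb lmil bqbdx

Answer: zvvsp
zcu
jnduk
doho
cre
siac
wrhr
bnc
mzjke
fvp
eznf
ogn
tmnl
fwot
wcrb
lmil
bqbdx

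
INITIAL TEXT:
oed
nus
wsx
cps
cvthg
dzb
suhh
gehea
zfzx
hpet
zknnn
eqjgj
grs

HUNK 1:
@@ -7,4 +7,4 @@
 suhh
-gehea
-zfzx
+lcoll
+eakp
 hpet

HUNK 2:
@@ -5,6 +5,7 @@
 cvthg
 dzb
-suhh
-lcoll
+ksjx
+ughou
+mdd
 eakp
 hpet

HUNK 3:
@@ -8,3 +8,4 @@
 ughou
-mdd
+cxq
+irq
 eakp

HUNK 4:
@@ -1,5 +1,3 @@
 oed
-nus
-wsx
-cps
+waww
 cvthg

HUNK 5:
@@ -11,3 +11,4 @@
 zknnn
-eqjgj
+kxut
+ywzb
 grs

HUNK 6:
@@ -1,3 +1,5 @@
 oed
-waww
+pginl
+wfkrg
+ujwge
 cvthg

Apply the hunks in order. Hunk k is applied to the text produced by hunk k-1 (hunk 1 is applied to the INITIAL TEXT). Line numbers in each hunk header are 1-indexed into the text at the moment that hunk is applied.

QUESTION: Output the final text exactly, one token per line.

Answer: oed
pginl
wfkrg
ujwge
cvthg
dzb
ksjx
ughou
cxq
irq
eakp
hpet
zknnn
kxut
ywzb
grs

Derivation:
Hunk 1: at line 7 remove [gehea,zfzx] add [lcoll,eakp] -> 13 lines: oed nus wsx cps cvthg dzb suhh lcoll eakp hpet zknnn eqjgj grs
Hunk 2: at line 5 remove [suhh,lcoll] add [ksjx,ughou,mdd] -> 14 lines: oed nus wsx cps cvthg dzb ksjx ughou mdd eakp hpet zknnn eqjgj grs
Hunk 3: at line 8 remove [mdd] add [cxq,irq] -> 15 lines: oed nus wsx cps cvthg dzb ksjx ughou cxq irq eakp hpet zknnn eqjgj grs
Hunk 4: at line 1 remove [nus,wsx,cps] add [waww] -> 13 lines: oed waww cvthg dzb ksjx ughou cxq irq eakp hpet zknnn eqjgj grs
Hunk 5: at line 11 remove [eqjgj] add [kxut,ywzb] -> 14 lines: oed waww cvthg dzb ksjx ughou cxq irq eakp hpet zknnn kxut ywzb grs
Hunk 6: at line 1 remove [waww] add [pginl,wfkrg,ujwge] -> 16 lines: oed pginl wfkrg ujwge cvthg dzb ksjx ughou cxq irq eakp hpet zknnn kxut ywzb grs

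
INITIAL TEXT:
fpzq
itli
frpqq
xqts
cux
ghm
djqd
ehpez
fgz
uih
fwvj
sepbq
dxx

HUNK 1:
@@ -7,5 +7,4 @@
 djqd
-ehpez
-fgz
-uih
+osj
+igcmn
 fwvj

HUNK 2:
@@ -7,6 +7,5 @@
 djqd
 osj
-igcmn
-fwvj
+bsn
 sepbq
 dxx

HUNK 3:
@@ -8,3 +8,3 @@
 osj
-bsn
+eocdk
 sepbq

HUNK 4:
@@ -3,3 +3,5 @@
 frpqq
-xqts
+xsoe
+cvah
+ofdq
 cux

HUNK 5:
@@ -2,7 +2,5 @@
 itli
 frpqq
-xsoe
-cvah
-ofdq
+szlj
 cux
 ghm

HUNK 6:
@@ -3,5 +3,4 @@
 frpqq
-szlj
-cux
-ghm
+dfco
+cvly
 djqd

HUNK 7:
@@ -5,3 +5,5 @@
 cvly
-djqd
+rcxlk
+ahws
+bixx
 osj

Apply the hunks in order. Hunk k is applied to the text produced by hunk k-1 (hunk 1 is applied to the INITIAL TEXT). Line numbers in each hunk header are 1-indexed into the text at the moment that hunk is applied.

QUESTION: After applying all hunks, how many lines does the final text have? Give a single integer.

Answer: 12

Derivation:
Hunk 1: at line 7 remove [ehpez,fgz,uih] add [osj,igcmn] -> 12 lines: fpzq itli frpqq xqts cux ghm djqd osj igcmn fwvj sepbq dxx
Hunk 2: at line 7 remove [igcmn,fwvj] add [bsn] -> 11 lines: fpzq itli frpqq xqts cux ghm djqd osj bsn sepbq dxx
Hunk 3: at line 8 remove [bsn] add [eocdk] -> 11 lines: fpzq itli frpqq xqts cux ghm djqd osj eocdk sepbq dxx
Hunk 4: at line 3 remove [xqts] add [xsoe,cvah,ofdq] -> 13 lines: fpzq itli frpqq xsoe cvah ofdq cux ghm djqd osj eocdk sepbq dxx
Hunk 5: at line 2 remove [xsoe,cvah,ofdq] add [szlj] -> 11 lines: fpzq itli frpqq szlj cux ghm djqd osj eocdk sepbq dxx
Hunk 6: at line 3 remove [szlj,cux,ghm] add [dfco,cvly] -> 10 lines: fpzq itli frpqq dfco cvly djqd osj eocdk sepbq dxx
Hunk 7: at line 5 remove [djqd] add [rcxlk,ahws,bixx] -> 12 lines: fpzq itli frpqq dfco cvly rcxlk ahws bixx osj eocdk sepbq dxx
Final line count: 12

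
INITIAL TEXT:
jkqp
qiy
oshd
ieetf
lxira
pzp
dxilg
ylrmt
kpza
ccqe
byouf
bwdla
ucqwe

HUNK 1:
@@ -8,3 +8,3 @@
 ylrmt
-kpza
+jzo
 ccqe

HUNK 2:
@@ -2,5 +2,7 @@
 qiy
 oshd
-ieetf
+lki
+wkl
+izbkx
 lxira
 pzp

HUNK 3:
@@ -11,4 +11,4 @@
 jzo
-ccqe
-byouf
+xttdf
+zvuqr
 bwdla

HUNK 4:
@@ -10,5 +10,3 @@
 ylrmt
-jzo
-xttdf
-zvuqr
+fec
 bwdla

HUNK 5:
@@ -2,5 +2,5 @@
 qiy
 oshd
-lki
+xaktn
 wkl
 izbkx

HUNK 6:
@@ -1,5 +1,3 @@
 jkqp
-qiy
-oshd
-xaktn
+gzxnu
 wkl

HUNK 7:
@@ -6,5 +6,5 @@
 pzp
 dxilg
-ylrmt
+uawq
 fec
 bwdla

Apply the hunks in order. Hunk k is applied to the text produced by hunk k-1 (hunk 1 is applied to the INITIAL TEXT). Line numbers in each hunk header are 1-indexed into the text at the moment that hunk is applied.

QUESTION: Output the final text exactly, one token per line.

Answer: jkqp
gzxnu
wkl
izbkx
lxira
pzp
dxilg
uawq
fec
bwdla
ucqwe

Derivation:
Hunk 1: at line 8 remove [kpza] add [jzo] -> 13 lines: jkqp qiy oshd ieetf lxira pzp dxilg ylrmt jzo ccqe byouf bwdla ucqwe
Hunk 2: at line 2 remove [ieetf] add [lki,wkl,izbkx] -> 15 lines: jkqp qiy oshd lki wkl izbkx lxira pzp dxilg ylrmt jzo ccqe byouf bwdla ucqwe
Hunk 3: at line 11 remove [ccqe,byouf] add [xttdf,zvuqr] -> 15 lines: jkqp qiy oshd lki wkl izbkx lxira pzp dxilg ylrmt jzo xttdf zvuqr bwdla ucqwe
Hunk 4: at line 10 remove [jzo,xttdf,zvuqr] add [fec] -> 13 lines: jkqp qiy oshd lki wkl izbkx lxira pzp dxilg ylrmt fec bwdla ucqwe
Hunk 5: at line 2 remove [lki] add [xaktn] -> 13 lines: jkqp qiy oshd xaktn wkl izbkx lxira pzp dxilg ylrmt fec bwdla ucqwe
Hunk 6: at line 1 remove [qiy,oshd,xaktn] add [gzxnu] -> 11 lines: jkqp gzxnu wkl izbkx lxira pzp dxilg ylrmt fec bwdla ucqwe
Hunk 7: at line 6 remove [ylrmt] add [uawq] -> 11 lines: jkqp gzxnu wkl izbkx lxira pzp dxilg uawq fec bwdla ucqwe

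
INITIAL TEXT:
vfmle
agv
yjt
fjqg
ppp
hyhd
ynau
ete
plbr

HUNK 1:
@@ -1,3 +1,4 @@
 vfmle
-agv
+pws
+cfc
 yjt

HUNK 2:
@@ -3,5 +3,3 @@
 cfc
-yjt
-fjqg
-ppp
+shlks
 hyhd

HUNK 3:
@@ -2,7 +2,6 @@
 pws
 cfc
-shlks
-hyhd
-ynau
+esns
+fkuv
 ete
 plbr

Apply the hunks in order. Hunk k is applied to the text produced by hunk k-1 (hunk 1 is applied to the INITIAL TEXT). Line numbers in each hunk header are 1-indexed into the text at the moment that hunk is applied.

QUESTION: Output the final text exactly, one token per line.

Answer: vfmle
pws
cfc
esns
fkuv
ete
plbr

Derivation:
Hunk 1: at line 1 remove [agv] add [pws,cfc] -> 10 lines: vfmle pws cfc yjt fjqg ppp hyhd ynau ete plbr
Hunk 2: at line 3 remove [yjt,fjqg,ppp] add [shlks] -> 8 lines: vfmle pws cfc shlks hyhd ynau ete plbr
Hunk 3: at line 2 remove [shlks,hyhd,ynau] add [esns,fkuv] -> 7 lines: vfmle pws cfc esns fkuv ete plbr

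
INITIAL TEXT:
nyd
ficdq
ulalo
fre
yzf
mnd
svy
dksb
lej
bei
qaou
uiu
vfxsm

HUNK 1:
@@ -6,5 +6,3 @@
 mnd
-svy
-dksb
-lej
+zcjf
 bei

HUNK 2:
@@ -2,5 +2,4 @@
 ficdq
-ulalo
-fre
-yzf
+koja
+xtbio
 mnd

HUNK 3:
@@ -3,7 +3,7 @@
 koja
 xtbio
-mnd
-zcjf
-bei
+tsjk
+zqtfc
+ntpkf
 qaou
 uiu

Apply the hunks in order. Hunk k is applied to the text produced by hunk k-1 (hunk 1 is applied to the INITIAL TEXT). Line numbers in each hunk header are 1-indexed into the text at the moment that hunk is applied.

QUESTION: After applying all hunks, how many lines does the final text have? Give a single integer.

Hunk 1: at line 6 remove [svy,dksb,lej] add [zcjf] -> 11 lines: nyd ficdq ulalo fre yzf mnd zcjf bei qaou uiu vfxsm
Hunk 2: at line 2 remove [ulalo,fre,yzf] add [koja,xtbio] -> 10 lines: nyd ficdq koja xtbio mnd zcjf bei qaou uiu vfxsm
Hunk 3: at line 3 remove [mnd,zcjf,bei] add [tsjk,zqtfc,ntpkf] -> 10 lines: nyd ficdq koja xtbio tsjk zqtfc ntpkf qaou uiu vfxsm
Final line count: 10

Answer: 10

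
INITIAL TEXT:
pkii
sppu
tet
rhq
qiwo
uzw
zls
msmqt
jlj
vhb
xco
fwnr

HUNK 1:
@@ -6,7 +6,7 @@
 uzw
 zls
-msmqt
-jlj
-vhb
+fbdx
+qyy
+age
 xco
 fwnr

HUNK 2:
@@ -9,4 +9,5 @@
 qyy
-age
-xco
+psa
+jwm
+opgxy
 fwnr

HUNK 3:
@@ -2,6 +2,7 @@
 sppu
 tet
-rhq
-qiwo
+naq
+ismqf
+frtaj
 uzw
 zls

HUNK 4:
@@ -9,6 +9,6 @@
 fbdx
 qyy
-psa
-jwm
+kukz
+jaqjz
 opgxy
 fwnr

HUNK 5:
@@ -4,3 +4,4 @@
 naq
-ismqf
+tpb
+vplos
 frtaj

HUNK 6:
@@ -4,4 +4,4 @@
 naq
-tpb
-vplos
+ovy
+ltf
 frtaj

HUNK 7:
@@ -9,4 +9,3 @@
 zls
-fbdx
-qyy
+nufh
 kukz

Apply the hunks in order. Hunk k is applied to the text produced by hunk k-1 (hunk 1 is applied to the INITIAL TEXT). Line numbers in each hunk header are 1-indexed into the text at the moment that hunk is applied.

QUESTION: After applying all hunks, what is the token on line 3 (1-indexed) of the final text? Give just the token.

Hunk 1: at line 6 remove [msmqt,jlj,vhb] add [fbdx,qyy,age] -> 12 lines: pkii sppu tet rhq qiwo uzw zls fbdx qyy age xco fwnr
Hunk 2: at line 9 remove [age,xco] add [psa,jwm,opgxy] -> 13 lines: pkii sppu tet rhq qiwo uzw zls fbdx qyy psa jwm opgxy fwnr
Hunk 3: at line 2 remove [rhq,qiwo] add [naq,ismqf,frtaj] -> 14 lines: pkii sppu tet naq ismqf frtaj uzw zls fbdx qyy psa jwm opgxy fwnr
Hunk 4: at line 9 remove [psa,jwm] add [kukz,jaqjz] -> 14 lines: pkii sppu tet naq ismqf frtaj uzw zls fbdx qyy kukz jaqjz opgxy fwnr
Hunk 5: at line 4 remove [ismqf] add [tpb,vplos] -> 15 lines: pkii sppu tet naq tpb vplos frtaj uzw zls fbdx qyy kukz jaqjz opgxy fwnr
Hunk 6: at line 4 remove [tpb,vplos] add [ovy,ltf] -> 15 lines: pkii sppu tet naq ovy ltf frtaj uzw zls fbdx qyy kukz jaqjz opgxy fwnr
Hunk 7: at line 9 remove [fbdx,qyy] add [nufh] -> 14 lines: pkii sppu tet naq ovy ltf frtaj uzw zls nufh kukz jaqjz opgxy fwnr
Final line 3: tet

Answer: tet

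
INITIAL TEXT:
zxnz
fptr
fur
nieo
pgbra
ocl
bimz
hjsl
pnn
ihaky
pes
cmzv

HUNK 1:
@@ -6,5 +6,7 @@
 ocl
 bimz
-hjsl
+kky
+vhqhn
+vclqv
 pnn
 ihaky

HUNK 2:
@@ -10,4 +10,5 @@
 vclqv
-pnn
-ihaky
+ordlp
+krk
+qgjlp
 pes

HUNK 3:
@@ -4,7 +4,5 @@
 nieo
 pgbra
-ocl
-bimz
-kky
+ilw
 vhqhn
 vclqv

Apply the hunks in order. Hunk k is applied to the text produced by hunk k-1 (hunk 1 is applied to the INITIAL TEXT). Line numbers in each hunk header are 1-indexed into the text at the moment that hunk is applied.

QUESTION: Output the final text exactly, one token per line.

Answer: zxnz
fptr
fur
nieo
pgbra
ilw
vhqhn
vclqv
ordlp
krk
qgjlp
pes
cmzv

Derivation:
Hunk 1: at line 6 remove [hjsl] add [kky,vhqhn,vclqv] -> 14 lines: zxnz fptr fur nieo pgbra ocl bimz kky vhqhn vclqv pnn ihaky pes cmzv
Hunk 2: at line 10 remove [pnn,ihaky] add [ordlp,krk,qgjlp] -> 15 lines: zxnz fptr fur nieo pgbra ocl bimz kky vhqhn vclqv ordlp krk qgjlp pes cmzv
Hunk 3: at line 4 remove [ocl,bimz,kky] add [ilw] -> 13 lines: zxnz fptr fur nieo pgbra ilw vhqhn vclqv ordlp krk qgjlp pes cmzv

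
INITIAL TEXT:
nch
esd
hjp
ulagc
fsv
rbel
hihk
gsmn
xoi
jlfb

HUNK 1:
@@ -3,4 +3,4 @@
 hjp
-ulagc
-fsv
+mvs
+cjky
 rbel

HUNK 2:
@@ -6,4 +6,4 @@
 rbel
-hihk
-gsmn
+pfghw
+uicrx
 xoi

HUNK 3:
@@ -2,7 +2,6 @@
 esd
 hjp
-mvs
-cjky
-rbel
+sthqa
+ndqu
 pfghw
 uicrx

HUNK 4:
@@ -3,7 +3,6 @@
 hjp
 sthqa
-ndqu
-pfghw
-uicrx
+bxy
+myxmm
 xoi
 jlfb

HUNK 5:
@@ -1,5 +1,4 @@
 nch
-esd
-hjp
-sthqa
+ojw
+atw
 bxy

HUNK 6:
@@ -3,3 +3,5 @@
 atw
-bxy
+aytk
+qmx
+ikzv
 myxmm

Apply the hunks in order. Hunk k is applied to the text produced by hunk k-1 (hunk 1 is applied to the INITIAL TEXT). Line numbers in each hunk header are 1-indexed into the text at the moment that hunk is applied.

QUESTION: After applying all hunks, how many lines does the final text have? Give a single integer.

Answer: 9

Derivation:
Hunk 1: at line 3 remove [ulagc,fsv] add [mvs,cjky] -> 10 lines: nch esd hjp mvs cjky rbel hihk gsmn xoi jlfb
Hunk 2: at line 6 remove [hihk,gsmn] add [pfghw,uicrx] -> 10 lines: nch esd hjp mvs cjky rbel pfghw uicrx xoi jlfb
Hunk 3: at line 2 remove [mvs,cjky,rbel] add [sthqa,ndqu] -> 9 lines: nch esd hjp sthqa ndqu pfghw uicrx xoi jlfb
Hunk 4: at line 3 remove [ndqu,pfghw,uicrx] add [bxy,myxmm] -> 8 lines: nch esd hjp sthqa bxy myxmm xoi jlfb
Hunk 5: at line 1 remove [esd,hjp,sthqa] add [ojw,atw] -> 7 lines: nch ojw atw bxy myxmm xoi jlfb
Hunk 6: at line 3 remove [bxy] add [aytk,qmx,ikzv] -> 9 lines: nch ojw atw aytk qmx ikzv myxmm xoi jlfb
Final line count: 9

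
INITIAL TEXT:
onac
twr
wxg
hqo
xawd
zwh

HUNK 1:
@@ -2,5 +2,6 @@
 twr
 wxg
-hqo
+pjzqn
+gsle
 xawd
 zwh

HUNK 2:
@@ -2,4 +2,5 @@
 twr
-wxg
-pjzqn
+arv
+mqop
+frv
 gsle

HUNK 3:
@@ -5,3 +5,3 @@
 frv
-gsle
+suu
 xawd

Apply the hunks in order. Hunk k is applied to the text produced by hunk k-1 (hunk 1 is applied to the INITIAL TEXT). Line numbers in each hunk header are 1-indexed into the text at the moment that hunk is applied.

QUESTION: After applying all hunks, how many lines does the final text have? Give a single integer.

Answer: 8

Derivation:
Hunk 1: at line 2 remove [hqo] add [pjzqn,gsle] -> 7 lines: onac twr wxg pjzqn gsle xawd zwh
Hunk 2: at line 2 remove [wxg,pjzqn] add [arv,mqop,frv] -> 8 lines: onac twr arv mqop frv gsle xawd zwh
Hunk 3: at line 5 remove [gsle] add [suu] -> 8 lines: onac twr arv mqop frv suu xawd zwh
Final line count: 8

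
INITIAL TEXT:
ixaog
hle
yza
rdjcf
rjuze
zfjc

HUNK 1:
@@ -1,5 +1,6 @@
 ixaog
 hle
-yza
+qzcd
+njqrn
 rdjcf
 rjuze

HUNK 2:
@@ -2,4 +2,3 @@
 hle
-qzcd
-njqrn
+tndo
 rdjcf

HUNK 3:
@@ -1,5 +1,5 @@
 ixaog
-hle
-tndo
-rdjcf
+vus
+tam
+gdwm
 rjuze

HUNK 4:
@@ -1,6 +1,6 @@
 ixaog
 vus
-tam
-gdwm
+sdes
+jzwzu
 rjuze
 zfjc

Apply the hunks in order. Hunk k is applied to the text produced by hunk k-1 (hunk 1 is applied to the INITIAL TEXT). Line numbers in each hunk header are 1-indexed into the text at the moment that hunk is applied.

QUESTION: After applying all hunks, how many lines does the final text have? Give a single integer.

Hunk 1: at line 1 remove [yza] add [qzcd,njqrn] -> 7 lines: ixaog hle qzcd njqrn rdjcf rjuze zfjc
Hunk 2: at line 2 remove [qzcd,njqrn] add [tndo] -> 6 lines: ixaog hle tndo rdjcf rjuze zfjc
Hunk 3: at line 1 remove [hle,tndo,rdjcf] add [vus,tam,gdwm] -> 6 lines: ixaog vus tam gdwm rjuze zfjc
Hunk 4: at line 1 remove [tam,gdwm] add [sdes,jzwzu] -> 6 lines: ixaog vus sdes jzwzu rjuze zfjc
Final line count: 6

Answer: 6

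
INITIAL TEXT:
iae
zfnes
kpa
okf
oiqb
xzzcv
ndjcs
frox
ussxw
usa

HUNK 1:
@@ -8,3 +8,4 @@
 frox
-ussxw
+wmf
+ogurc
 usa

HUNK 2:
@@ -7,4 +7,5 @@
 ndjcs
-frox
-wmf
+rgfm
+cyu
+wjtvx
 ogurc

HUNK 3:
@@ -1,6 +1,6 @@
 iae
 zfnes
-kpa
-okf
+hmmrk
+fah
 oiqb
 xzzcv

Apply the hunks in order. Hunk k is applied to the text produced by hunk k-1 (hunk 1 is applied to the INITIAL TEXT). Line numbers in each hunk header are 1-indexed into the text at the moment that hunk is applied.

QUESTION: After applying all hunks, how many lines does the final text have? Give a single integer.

Hunk 1: at line 8 remove [ussxw] add [wmf,ogurc] -> 11 lines: iae zfnes kpa okf oiqb xzzcv ndjcs frox wmf ogurc usa
Hunk 2: at line 7 remove [frox,wmf] add [rgfm,cyu,wjtvx] -> 12 lines: iae zfnes kpa okf oiqb xzzcv ndjcs rgfm cyu wjtvx ogurc usa
Hunk 3: at line 1 remove [kpa,okf] add [hmmrk,fah] -> 12 lines: iae zfnes hmmrk fah oiqb xzzcv ndjcs rgfm cyu wjtvx ogurc usa
Final line count: 12

Answer: 12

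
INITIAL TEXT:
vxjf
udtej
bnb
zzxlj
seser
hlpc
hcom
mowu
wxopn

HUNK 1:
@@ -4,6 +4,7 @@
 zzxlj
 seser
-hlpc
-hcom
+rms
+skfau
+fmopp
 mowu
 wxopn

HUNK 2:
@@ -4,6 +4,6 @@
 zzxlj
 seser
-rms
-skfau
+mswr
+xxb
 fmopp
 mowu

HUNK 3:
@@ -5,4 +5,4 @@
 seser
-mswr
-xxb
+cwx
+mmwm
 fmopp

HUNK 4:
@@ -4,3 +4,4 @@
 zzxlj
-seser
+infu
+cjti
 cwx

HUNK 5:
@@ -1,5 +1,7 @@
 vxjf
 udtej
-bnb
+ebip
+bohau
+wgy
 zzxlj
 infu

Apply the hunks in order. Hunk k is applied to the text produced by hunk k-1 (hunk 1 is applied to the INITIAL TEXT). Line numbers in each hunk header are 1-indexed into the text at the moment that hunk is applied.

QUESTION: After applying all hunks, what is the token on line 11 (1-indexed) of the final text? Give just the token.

Answer: fmopp

Derivation:
Hunk 1: at line 4 remove [hlpc,hcom] add [rms,skfau,fmopp] -> 10 lines: vxjf udtej bnb zzxlj seser rms skfau fmopp mowu wxopn
Hunk 2: at line 4 remove [rms,skfau] add [mswr,xxb] -> 10 lines: vxjf udtej bnb zzxlj seser mswr xxb fmopp mowu wxopn
Hunk 3: at line 5 remove [mswr,xxb] add [cwx,mmwm] -> 10 lines: vxjf udtej bnb zzxlj seser cwx mmwm fmopp mowu wxopn
Hunk 4: at line 4 remove [seser] add [infu,cjti] -> 11 lines: vxjf udtej bnb zzxlj infu cjti cwx mmwm fmopp mowu wxopn
Hunk 5: at line 1 remove [bnb] add [ebip,bohau,wgy] -> 13 lines: vxjf udtej ebip bohau wgy zzxlj infu cjti cwx mmwm fmopp mowu wxopn
Final line 11: fmopp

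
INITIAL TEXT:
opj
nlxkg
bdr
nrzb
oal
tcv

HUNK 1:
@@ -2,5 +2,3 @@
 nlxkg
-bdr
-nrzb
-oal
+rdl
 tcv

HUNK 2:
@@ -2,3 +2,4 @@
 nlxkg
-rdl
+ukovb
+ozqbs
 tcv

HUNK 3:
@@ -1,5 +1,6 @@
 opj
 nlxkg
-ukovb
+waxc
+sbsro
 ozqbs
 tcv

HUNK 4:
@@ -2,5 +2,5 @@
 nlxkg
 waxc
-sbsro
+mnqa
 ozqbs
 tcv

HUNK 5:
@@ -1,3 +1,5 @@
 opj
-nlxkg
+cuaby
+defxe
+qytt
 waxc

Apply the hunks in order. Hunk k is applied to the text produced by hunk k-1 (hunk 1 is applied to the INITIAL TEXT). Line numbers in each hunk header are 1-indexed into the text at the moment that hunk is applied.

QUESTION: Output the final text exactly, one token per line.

Hunk 1: at line 2 remove [bdr,nrzb,oal] add [rdl] -> 4 lines: opj nlxkg rdl tcv
Hunk 2: at line 2 remove [rdl] add [ukovb,ozqbs] -> 5 lines: opj nlxkg ukovb ozqbs tcv
Hunk 3: at line 1 remove [ukovb] add [waxc,sbsro] -> 6 lines: opj nlxkg waxc sbsro ozqbs tcv
Hunk 4: at line 2 remove [sbsro] add [mnqa] -> 6 lines: opj nlxkg waxc mnqa ozqbs tcv
Hunk 5: at line 1 remove [nlxkg] add [cuaby,defxe,qytt] -> 8 lines: opj cuaby defxe qytt waxc mnqa ozqbs tcv

Answer: opj
cuaby
defxe
qytt
waxc
mnqa
ozqbs
tcv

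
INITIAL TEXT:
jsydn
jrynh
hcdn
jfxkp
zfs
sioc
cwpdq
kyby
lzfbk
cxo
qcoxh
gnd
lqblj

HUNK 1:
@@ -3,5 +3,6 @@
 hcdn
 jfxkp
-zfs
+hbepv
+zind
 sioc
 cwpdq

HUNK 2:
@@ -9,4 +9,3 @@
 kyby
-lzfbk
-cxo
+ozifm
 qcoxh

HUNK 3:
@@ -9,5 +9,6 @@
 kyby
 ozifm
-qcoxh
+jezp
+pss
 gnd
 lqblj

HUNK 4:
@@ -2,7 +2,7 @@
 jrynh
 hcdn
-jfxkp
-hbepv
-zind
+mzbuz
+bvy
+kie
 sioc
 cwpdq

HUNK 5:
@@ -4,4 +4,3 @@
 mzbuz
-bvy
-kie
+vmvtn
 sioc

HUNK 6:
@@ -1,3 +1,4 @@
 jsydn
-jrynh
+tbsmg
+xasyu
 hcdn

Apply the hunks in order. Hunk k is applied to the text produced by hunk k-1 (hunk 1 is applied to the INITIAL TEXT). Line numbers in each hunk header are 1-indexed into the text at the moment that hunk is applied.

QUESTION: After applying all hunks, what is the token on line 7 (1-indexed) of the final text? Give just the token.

Hunk 1: at line 3 remove [zfs] add [hbepv,zind] -> 14 lines: jsydn jrynh hcdn jfxkp hbepv zind sioc cwpdq kyby lzfbk cxo qcoxh gnd lqblj
Hunk 2: at line 9 remove [lzfbk,cxo] add [ozifm] -> 13 lines: jsydn jrynh hcdn jfxkp hbepv zind sioc cwpdq kyby ozifm qcoxh gnd lqblj
Hunk 3: at line 9 remove [qcoxh] add [jezp,pss] -> 14 lines: jsydn jrynh hcdn jfxkp hbepv zind sioc cwpdq kyby ozifm jezp pss gnd lqblj
Hunk 4: at line 2 remove [jfxkp,hbepv,zind] add [mzbuz,bvy,kie] -> 14 lines: jsydn jrynh hcdn mzbuz bvy kie sioc cwpdq kyby ozifm jezp pss gnd lqblj
Hunk 5: at line 4 remove [bvy,kie] add [vmvtn] -> 13 lines: jsydn jrynh hcdn mzbuz vmvtn sioc cwpdq kyby ozifm jezp pss gnd lqblj
Hunk 6: at line 1 remove [jrynh] add [tbsmg,xasyu] -> 14 lines: jsydn tbsmg xasyu hcdn mzbuz vmvtn sioc cwpdq kyby ozifm jezp pss gnd lqblj
Final line 7: sioc

Answer: sioc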